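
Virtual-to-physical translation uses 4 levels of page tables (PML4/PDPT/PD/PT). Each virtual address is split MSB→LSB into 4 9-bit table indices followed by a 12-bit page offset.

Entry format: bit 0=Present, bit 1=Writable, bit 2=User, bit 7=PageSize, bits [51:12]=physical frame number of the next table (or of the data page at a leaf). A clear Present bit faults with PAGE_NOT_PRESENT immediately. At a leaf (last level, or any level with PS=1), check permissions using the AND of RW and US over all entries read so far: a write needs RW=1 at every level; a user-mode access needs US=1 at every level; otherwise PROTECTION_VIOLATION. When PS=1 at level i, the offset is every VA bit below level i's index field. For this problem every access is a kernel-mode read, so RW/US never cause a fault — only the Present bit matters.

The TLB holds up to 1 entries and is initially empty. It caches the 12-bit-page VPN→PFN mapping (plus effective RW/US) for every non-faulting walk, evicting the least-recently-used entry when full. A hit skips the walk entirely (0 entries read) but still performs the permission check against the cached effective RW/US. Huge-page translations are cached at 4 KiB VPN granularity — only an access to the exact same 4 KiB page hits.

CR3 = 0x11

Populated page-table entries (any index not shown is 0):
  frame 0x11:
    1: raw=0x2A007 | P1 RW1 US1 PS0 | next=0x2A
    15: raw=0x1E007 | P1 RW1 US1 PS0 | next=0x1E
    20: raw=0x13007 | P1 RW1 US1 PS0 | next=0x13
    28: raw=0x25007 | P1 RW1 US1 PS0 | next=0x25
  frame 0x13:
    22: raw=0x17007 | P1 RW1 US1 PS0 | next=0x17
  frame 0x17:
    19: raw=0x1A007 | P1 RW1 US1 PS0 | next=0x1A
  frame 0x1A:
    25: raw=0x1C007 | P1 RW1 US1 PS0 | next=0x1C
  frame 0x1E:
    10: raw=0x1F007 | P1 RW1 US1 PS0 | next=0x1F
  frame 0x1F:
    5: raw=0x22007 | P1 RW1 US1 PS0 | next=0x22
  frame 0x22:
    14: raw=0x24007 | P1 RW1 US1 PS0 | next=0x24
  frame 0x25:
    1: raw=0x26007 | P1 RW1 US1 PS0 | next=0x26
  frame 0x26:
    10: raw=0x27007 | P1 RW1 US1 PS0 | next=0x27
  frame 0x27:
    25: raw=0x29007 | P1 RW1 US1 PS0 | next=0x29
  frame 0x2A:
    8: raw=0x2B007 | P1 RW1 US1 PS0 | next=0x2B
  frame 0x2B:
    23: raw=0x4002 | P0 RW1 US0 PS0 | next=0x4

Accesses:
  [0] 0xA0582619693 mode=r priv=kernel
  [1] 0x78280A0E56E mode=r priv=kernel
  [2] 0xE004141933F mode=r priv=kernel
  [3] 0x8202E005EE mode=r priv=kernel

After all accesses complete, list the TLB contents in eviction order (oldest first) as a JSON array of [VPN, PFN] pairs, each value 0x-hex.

Trace:
#0 VA=0xA0582619693 (r,kernel):
  lvl0: tbl 0x11, slot 20 ⇒ 0x13007 (P1/RW1/US1/PS0)
  lvl1: tbl 0x13, slot 22 ⇒ 0x17007 (P1/RW1/US1/PS0)
  lvl2: tbl 0x17, slot 19 ⇒ 0x1A007 (P1/RW1/US1/PS0)
  lvl3: tbl 0x1A, slot 25 ⇒ 0x1C007 (P1/RW1/US1/PS0)
  ✓ 0x1C693  — 4 lookups
#1 VA=0x78280A0E56E (r,kernel):
  lvl0: tbl 0x11, slot 15 ⇒ 0x1E007 (P1/RW1/US1/PS0)
  lvl1: tbl 0x1E, slot 10 ⇒ 0x1F007 (P1/RW1/US1/PS0)
  lvl2: tbl 0x1F, slot 5 ⇒ 0x22007 (P1/RW1/US1/PS0)
  lvl3: tbl 0x22, slot 14 ⇒ 0x24007 (P1/RW1/US1/PS0)
  ✓ 0x2456E  — 4 lookups
#2 VA=0xE004141933F (r,kernel):
  lvl0: tbl 0x11, slot 28 ⇒ 0x25007 (P1/RW1/US1/PS0)
  lvl1: tbl 0x25, slot 1 ⇒ 0x26007 (P1/RW1/US1/PS0)
  lvl2: tbl 0x26, slot 10 ⇒ 0x27007 (P1/RW1/US1/PS0)
  lvl3: tbl 0x27, slot 25 ⇒ 0x29007 (P1/RW1/US1/PS0)
  ✓ 0x2933F  — 4 lookups
#3 VA=0x8202E005EE (r,kernel):
  lvl0: tbl 0x11, slot 1 ⇒ 0x2A007 (P1/RW1/US1/PS0)
  lvl1: tbl 0x2A, slot 8 ⇒ 0x2B007 (P1/RW1/US1/PS0)
  lvl2: tbl 0x2B, slot 23 ⇒ 0x4002 (P0/RW1/US0/PS0)
  ⇒ fault: PAGE_NOT_PRESENT  — 3 lookups

TLB: [["0xE0041419", "0x29"]]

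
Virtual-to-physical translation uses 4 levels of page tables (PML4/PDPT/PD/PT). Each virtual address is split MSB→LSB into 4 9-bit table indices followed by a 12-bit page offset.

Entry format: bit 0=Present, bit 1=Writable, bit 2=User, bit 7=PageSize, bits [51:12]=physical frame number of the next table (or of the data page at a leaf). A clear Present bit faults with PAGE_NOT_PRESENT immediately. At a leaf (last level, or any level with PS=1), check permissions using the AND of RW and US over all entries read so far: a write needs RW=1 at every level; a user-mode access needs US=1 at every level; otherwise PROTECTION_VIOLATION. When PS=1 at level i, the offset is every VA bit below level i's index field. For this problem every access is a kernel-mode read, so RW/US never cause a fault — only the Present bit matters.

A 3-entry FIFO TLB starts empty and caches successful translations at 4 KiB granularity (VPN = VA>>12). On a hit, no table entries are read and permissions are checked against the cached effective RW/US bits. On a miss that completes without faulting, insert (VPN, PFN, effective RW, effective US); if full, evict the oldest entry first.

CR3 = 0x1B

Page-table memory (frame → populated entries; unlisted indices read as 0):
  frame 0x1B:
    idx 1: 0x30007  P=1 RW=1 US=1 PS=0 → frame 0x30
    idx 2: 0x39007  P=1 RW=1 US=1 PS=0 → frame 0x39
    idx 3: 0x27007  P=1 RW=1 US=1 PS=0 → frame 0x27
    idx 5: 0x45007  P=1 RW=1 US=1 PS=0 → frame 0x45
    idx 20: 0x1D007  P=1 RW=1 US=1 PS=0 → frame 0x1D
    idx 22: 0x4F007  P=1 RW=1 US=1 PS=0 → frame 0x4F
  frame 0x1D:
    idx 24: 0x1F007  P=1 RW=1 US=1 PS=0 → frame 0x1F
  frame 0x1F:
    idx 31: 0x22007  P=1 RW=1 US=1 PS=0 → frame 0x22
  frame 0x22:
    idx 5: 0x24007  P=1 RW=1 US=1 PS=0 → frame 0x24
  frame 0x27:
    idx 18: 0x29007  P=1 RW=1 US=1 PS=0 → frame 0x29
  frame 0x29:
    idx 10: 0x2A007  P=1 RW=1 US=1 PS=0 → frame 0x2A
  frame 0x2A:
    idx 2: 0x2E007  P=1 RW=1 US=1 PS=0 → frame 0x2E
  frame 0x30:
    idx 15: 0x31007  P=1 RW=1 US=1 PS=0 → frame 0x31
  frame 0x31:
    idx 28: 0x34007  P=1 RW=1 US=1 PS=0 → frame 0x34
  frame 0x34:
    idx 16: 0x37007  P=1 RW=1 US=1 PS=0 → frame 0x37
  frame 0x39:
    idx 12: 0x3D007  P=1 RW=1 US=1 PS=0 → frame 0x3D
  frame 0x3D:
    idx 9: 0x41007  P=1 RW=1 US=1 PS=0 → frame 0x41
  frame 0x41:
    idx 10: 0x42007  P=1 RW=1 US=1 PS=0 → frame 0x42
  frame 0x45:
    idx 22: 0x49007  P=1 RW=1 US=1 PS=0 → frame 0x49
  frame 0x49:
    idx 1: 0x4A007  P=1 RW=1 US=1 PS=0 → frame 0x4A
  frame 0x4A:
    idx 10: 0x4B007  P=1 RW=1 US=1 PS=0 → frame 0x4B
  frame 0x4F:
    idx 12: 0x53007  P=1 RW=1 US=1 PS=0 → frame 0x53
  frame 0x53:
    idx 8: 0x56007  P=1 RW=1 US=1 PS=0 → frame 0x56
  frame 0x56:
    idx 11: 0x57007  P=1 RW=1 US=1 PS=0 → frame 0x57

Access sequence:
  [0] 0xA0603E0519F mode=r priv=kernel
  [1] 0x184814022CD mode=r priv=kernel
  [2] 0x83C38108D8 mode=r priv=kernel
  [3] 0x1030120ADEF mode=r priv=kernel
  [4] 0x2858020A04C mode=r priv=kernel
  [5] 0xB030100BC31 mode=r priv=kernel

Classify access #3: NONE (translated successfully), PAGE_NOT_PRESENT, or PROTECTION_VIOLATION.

Walk each access:
#0 VA=0xA0603E0519F (r,kernel):
  L0 @0x1B[20] → 0x1D007  P=1,RW=1,US=1,PS=0
  L1 @0x1D[24] → 0x1F007  P=1,RW=1,US=1,PS=0
  L2 @0x1F[31] → 0x22007  P=1,RW=1,US=1,PS=0
  L3 @0x22[5] → 0x24007  P=1,RW=1,US=1,PS=0
  → PA=0x2419F  (4 entries read)
#1 VA=0x184814022CD (r,kernel):
  L0 @0x1B[3] → 0x27007  P=1,RW=1,US=1,PS=0
  L1 @0x27[18] → 0x29007  P=1,RW=1,US=1,PS=0
  L2 @0x29[10] → 0x2A007  P=1,RW=1,US=1,PS=0
  L3 @0x2A[2] → 0x2E007  P=1,RW=1,US=1,PS=0
  → PA=0x2E2CD  (4 entries read)
#2 VA=0x83C38108D8 (r,kernel):
  L0 @0x1B[1] → 0x30007  P=1,RW=1,US=1,PS=0
  L1 @0x30[15] → 0x31007  P=1,RW=1,US=1,PS=0
  L2 @0x31[28] → 0x34007  P=1,RW=1,US=1,PS=0
  L3 @0x34[16] → 0x37007  P=1,RW=1,US=1,PS=0
  → PA=0x378D8  (4 entries read)
#3 VA=0x1030120ADEF (r,kernel):
  L0 @0x1B[2] → 0x39007  P=1,RW=1,US=1,PS=0
  L1 @0x39[12] → 0x3D007  P=1,RW=1,US=1,PS=0
  L2 @0x3D[9] → 0x41007  P=1,RW=1,US=1,PS=0
  L3 @0x41[10] → 0x42007  P=1,RW=1,US=1,PS=0
  → PA=0x42DEF  (4 entries read)
#4 VA=0x2858020A04C (r,kernel):
  L0 @0x1B[5] → 0x45007  P=1,RW=1,US=1,PS=0
  L1 @0x45[22] → 0x49007  P=1,RW=1,US=1,PS=0
  L2 @0x49[1] → 0x4A007  P=1,RW=1,US=1,PS=0
  L3 @0x4A[10] → 0x4B007  P=1,RW=1,US=1,PS=0
  → PA=0x4B04C  (4 entries read)
#5 VA=0xB030100BC31 (r,kernel):
  L0 @0x1B[22] → 0x4F007  P=1,RW=1,US=1,PS=0
  L1 @0x4F[12] → 0x53007  P=1,RW=1,US=1,PS=0
  L2 @0x53[8] → 0x56007  P=1,RW=1,US=1,PS=0
  L3 @0x56[11] → 0x57007  P=1,RW=1,US=1,PS=0
  → PA=0x57C31  (4 entries read)

Access #3 fault: NONE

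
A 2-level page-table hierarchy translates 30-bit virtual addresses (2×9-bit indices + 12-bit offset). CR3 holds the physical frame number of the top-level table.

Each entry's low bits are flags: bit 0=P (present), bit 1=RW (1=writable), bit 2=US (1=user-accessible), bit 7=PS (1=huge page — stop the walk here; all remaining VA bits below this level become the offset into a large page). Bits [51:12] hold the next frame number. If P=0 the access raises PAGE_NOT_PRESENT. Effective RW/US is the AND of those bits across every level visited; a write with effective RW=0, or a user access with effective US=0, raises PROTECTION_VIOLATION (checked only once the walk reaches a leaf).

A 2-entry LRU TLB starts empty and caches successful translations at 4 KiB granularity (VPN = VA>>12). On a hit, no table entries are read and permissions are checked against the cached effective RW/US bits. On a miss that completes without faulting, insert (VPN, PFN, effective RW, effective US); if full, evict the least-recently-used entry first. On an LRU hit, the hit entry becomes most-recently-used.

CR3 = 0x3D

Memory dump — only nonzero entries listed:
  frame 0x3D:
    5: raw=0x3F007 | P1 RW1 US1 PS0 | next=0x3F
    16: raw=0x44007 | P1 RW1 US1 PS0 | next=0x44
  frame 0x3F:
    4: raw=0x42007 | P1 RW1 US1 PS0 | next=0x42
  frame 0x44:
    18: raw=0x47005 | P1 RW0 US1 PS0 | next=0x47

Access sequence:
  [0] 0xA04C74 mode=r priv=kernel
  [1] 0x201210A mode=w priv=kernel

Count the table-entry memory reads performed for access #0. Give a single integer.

Trace:
#0 VA=0xA04C74 (r,kernel):
  [0] read 0x3D idx=5: raw=0x3F007 flags P=1 W=1 U=1 S=0
  [1] read 0x3F idx=4: raw=0x42007 flags P=1 W=1 U=1 S=0
  → PA=0x42C74  (2 entries read)
#1 VA=0x201210A (w,kernel):
  [0] read 0x3D idx=16: raw=0x44007 flags P=1 W=1 U=1 S=0
  [1] read 0x44 idx=18: raw=0x47005 flags P=1 W=0 U=1 S=0
  ✗ PROTECTION_VIOLATION  [2 reads]

Entries read for #0: 2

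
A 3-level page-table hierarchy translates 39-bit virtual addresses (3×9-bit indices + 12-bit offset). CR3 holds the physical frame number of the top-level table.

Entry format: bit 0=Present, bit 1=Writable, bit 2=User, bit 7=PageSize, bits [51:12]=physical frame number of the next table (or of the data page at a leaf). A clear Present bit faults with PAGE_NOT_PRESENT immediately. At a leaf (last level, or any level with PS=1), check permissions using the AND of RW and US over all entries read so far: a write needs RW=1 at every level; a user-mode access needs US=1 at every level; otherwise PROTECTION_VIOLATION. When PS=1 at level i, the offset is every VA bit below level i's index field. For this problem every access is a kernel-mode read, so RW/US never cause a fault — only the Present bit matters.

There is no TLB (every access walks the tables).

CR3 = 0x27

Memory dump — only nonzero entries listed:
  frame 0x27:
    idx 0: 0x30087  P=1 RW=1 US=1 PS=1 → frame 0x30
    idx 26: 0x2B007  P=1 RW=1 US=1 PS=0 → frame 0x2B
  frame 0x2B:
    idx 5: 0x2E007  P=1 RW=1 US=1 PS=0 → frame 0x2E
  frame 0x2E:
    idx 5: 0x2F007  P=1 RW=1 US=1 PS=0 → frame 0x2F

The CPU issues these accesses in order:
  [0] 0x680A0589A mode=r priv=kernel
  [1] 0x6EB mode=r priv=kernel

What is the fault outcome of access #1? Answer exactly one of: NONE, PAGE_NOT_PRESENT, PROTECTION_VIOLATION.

Trace:
#0 VA=0x680A0589A (r,kernel):
  L0: frame=0x27 idx=26 entry=0x2B007 [P=1 RW=1 US=1 PS=0]
  L1: frame=0x2B idx=5 entry=0x2E007 [P=1 RW=1 US=1 PS=0]
  L2: frame=0x2E idx=5 entry=0x2F007 [P=1 RW=1 US=1 PS=0]
  → PA=0x2F89A  (3 entries read)
#1 VA=0x6EB (r,kernel):
  L0: frame=0x27 idx=0 entry=0x30087 [P=1 RW=1 US=1 PS=1]
  → PA=0x306EB (huge @L0)  (1 entries read)

Access #1 fault: NONE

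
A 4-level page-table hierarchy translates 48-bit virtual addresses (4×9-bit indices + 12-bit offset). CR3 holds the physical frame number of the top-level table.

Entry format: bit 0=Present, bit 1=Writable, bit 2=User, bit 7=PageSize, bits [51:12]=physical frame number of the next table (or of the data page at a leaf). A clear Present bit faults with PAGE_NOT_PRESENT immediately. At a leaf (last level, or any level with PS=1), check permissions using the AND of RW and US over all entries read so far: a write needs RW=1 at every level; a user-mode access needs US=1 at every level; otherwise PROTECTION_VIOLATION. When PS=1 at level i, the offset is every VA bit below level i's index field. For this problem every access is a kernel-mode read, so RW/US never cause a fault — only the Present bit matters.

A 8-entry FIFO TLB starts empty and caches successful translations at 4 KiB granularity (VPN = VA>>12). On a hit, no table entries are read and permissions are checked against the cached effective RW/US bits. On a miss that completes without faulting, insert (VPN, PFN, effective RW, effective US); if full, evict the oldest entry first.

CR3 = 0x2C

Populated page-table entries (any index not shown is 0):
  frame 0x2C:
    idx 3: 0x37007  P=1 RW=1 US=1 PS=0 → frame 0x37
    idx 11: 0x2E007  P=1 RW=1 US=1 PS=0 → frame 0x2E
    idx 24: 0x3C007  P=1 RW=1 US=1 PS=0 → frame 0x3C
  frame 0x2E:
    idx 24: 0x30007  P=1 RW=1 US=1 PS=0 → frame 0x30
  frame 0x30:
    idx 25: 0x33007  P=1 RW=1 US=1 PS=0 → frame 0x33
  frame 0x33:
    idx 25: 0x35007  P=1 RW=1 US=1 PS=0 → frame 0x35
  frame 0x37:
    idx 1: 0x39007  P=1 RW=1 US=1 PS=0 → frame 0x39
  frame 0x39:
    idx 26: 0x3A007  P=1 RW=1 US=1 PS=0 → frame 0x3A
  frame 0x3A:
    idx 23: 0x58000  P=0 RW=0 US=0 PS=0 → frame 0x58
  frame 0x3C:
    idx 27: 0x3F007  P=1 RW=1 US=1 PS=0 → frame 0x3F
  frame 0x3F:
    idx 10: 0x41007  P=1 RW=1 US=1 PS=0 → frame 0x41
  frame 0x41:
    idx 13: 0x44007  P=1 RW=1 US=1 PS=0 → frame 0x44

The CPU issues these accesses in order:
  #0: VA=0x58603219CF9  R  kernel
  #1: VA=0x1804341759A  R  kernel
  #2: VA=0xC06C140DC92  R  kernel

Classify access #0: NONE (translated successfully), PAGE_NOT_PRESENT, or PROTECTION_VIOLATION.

Per-access translation:
#0 VA=0x58603219CF9 (r,kernel):
  lvl0: tbl 0x2C, slot 11 ⇒ 0x2E007 (P1/RW1/US1/PS0)
  lvl1: tbl 0x2E, slot 24 ⇒ 0x30007 (P1/RW1/US1/PS0)
  lvl2: tbl 0x30, slot 25 ⇒ 0x33007 (P1/RW1/US1/PS0)
  lvl3: tbl 0x33, slot 25 ⇒ 0x35007 (P1/RW1/US1/PS0)
  ⇒ phys 0x35CF9  [4 reads]
#1 VA=0x1804341759A (r,kernel):
  lvl0: tbl 0x2C, slot 3 ⇒ 0x37007 (P1/RW1/US1/PS0)
  lvl1: tbl 0x37, slot 1 ⇒ 0x39007 (P1/RW1/US1/PS0)
  lvl2: tbl 0x39, slot 26 ⇒ 0x3A007 (P1/RW1/US1/PS0)
  lvl3: tbl 0x3A, slot 23 ⇒ 0x58000 (P0/RW0/US0/PS0)
  → PAGE_NOT_PRESENT  (4 entries read)
#2 VA=0xC06C140DC92 (r,kernel):
  lvl0: tbl 0x2C, slot 24 ⇒ 0x3C007 (P1/RW1/US1/PS0)
  lvl1: tbl 0x3C, slot 27 ⇒ 0x3F007 (P1/RW1/US1/PS0)
  lvl2: tbl 0x3F, slot 10 ⇒ 0x41007 (P1/RW1/US1/PS0)
  lvl3: tbl 0x41, slot 13 ⇒ 0x44007 (P1/RW1/US1/PS0)
  ⇒ phys 0x44C92  [4 reads]

Access #0 fault: NONE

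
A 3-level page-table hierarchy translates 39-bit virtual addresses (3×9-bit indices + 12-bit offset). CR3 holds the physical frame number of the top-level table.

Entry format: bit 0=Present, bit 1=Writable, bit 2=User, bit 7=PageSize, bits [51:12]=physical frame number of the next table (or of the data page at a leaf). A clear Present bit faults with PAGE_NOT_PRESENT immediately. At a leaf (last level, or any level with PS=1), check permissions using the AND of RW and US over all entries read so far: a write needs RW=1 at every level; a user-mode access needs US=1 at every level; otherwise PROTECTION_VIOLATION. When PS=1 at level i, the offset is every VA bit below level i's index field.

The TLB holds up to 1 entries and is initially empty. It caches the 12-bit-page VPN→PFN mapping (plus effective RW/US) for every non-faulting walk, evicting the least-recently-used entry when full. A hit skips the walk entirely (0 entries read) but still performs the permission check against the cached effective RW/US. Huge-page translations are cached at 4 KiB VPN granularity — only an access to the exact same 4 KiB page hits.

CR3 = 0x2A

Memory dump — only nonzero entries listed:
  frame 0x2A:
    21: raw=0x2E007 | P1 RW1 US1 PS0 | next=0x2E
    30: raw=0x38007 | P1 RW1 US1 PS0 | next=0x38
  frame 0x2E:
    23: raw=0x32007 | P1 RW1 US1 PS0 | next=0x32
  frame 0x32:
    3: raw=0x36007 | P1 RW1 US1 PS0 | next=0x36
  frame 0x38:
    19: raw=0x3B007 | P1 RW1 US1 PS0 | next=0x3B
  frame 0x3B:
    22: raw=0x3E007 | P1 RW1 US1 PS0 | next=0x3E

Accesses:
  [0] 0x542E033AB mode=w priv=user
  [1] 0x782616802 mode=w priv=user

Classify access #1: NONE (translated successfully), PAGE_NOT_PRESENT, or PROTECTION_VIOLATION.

Walk each access:
#0 VA=0x542E033AB (w,user):
  lvl0: tbl 0x2A, slot 21 ⇒ 0x2E007 (P1/RW1/US1/PS0)
  lvl1: tbl 0x2E, slot 23 ⇒ 0x32007 (P1/RW1/US1/PS0)
  lvl2: tbl 0x32, slot 3 ⇒ 0x36007 (P1/RW1/US1/PS0)
  → PA=0x363AB  (3 entries read)
#1 VA=0x782616802 (w,user):
  lvl0: tbl 0x2A, slot 30 ⇒ 0x38007 (P1/RW1/US1/PS0)
  lvl1: tbl 0x38, slot 19 ⇒ 0x3B007 (P1/RW1/US1/PS0)
  lvl2: tbl 0x3B, slot 22 ⇒ 0x3E007 (P1/RW1/US1/PS0)
  → PA=0x3E802  (3 entries read)

Access #1 fault: NONE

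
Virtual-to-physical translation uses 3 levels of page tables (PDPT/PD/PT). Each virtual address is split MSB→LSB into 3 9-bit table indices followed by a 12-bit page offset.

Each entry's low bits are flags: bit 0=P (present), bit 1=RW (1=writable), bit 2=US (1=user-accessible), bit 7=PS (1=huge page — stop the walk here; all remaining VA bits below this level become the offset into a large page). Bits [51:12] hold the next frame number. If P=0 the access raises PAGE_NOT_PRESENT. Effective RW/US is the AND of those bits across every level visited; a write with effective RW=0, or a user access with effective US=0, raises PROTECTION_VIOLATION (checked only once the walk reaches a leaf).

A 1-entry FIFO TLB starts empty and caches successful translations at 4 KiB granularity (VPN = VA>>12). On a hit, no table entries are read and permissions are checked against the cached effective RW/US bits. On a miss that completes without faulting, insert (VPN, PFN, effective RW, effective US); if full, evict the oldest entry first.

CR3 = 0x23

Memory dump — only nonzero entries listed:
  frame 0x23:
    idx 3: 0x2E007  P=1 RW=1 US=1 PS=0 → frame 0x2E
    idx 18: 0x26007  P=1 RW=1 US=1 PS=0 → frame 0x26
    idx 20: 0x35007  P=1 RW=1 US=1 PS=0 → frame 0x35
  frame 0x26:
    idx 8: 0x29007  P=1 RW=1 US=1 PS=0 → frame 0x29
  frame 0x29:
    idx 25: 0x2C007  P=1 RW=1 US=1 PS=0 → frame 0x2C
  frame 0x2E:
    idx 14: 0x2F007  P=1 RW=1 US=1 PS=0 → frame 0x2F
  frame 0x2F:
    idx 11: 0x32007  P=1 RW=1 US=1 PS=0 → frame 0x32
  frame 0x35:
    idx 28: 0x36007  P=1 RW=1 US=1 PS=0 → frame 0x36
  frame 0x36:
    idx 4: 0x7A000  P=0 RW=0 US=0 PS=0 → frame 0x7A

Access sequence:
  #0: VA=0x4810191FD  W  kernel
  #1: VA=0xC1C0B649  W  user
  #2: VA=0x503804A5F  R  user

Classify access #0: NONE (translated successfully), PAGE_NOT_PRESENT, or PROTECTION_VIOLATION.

Trace:
#0 VA=0x4810191FD (w,kernel):
  L0 @0x23[18] → 0x26007  P=1,RW=1,US=1,PS=0
  L1 @0x26[8] → 0x29007  P=1,RW=1,US=1,PS=0
  L2 @0x29[25] → 0x2C007  P=1,RW=1,US=1,PS=0
  ⇒ phys 0x2C1FD  [3 reads]
#1 VA=0xC1C0B649 (w,user):
  L0 @0x23[3] → 0x2E007  P=1,RW=1,US=1,PS=0
  L1 @0x2E[14] → 0x2F007  P=1,RW=1,US=1,PS=0
  L2 @0x2F[11] → 0x32007  P=1,RW=1,US=1,PS=0
  ⇒ phys 0x32649  [3 reads]
#2 VA=0x503804A5F (r,user):
  L0 @0x23[20] → 0x35007  P=1,RW=1,US=1,PS=0
  L1 @0x35[28] → 0x36007  P=1,RW=1,US=1,PS=0
  L2 @0x36[4] → 0x7A000  P=0,RW=0,US=0,PS=0
  ✗ PAGE_NOT_PRESENT  [3 reads]

Access #0 fault: NONE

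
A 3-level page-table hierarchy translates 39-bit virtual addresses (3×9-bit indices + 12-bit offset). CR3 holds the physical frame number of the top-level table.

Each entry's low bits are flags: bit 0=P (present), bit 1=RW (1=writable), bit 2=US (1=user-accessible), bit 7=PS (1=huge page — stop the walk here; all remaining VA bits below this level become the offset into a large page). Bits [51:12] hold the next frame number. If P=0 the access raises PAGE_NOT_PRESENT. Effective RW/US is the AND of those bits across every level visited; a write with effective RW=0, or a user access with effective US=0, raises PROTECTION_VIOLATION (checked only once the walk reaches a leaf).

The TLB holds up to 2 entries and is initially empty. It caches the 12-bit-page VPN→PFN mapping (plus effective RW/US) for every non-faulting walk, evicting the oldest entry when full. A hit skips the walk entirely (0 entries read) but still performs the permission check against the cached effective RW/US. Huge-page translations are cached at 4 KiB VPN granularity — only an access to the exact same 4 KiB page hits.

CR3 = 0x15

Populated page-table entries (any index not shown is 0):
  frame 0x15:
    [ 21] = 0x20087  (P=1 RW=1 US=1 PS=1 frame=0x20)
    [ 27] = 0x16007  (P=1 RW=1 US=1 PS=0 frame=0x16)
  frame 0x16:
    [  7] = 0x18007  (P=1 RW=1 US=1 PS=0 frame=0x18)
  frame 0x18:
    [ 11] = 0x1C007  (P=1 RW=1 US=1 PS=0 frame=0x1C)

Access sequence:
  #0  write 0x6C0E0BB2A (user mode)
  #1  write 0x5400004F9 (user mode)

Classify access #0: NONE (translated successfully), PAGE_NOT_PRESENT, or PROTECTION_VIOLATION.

Per-access translation:
#0 VA=0x6C0E0BB2A (w,user):
  lvl0: tbl 0x15, slot 27 ⇒ 0x16007 (P1/RW1/US1/PS0)
  lvl1: tbl 0x16, slot 7 ⇒ 0x18007 (P1/RW1/US1/PS0)
  lvl2: tbl 0x18, slot 11 ⇒ 0x1C007 (P1/RW1/US1/PS0)
  ⇒ phys 0x1CB2A  [3 reads]
#1 VA=0x5400004F9 (w,user):
  lvl0: tbl 0x15, slot 21 ⇒ 0x20087 (P1/RW1/US1/PS1)
  ⇒ phys 0x204F9 (huge @L0)  [1 reads]

Access #0 fault: NONE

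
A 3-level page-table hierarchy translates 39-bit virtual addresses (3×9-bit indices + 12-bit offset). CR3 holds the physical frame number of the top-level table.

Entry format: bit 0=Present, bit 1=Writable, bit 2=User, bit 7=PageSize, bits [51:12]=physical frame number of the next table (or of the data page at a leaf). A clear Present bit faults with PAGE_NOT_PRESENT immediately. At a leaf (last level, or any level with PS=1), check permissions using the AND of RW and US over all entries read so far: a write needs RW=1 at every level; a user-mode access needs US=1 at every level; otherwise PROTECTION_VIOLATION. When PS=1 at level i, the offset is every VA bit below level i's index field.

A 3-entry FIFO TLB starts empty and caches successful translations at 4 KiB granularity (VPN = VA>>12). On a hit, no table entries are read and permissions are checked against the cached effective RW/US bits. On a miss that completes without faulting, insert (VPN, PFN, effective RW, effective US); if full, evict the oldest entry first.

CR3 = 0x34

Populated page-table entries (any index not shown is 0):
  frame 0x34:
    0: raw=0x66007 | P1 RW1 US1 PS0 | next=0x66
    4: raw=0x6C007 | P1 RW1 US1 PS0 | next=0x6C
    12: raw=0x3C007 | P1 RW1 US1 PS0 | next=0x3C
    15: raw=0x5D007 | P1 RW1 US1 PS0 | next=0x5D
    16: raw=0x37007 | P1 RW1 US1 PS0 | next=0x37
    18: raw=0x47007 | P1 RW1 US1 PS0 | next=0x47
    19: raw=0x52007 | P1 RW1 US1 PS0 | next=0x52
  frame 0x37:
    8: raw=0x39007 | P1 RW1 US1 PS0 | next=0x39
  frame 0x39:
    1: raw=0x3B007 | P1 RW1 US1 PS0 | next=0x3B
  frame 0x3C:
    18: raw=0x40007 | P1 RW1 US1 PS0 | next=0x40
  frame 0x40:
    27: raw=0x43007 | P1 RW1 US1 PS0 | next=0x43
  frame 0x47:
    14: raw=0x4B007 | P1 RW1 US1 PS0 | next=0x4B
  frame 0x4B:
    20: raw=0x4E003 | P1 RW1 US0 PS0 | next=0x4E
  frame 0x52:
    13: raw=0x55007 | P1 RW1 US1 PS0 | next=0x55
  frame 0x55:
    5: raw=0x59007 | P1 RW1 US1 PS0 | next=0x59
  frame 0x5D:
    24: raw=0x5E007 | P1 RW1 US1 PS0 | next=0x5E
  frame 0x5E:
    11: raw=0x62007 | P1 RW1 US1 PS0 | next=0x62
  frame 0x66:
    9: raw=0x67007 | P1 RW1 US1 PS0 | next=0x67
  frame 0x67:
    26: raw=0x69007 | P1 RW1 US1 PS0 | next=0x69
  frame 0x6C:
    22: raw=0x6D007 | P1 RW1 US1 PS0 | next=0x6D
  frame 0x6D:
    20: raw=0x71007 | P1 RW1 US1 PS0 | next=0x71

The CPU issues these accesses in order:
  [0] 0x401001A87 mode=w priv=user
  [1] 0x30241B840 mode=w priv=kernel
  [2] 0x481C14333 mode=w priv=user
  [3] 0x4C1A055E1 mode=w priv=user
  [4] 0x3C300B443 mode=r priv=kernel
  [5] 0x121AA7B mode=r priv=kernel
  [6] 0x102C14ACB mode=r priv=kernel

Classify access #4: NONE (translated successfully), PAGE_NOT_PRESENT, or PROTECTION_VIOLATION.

Walk each access:
#0 VA=0x401001A87 (w,user):
  [0] read 0x34 idx=16: raw=0x37007 flags P=1 W=1 U=1 S=0
  [1] read 0x37 idx=8: raw=0x39007 flags P=1 W=1 U=1 S=0
  [2] read 0x39 idx=1: raw=0x3B007 flags P=1 W=1 U=1 S=0
  → PA=0x3BA87  (3 entries read)
#1 VA=0x30241B840 (w,kernel):
  [0] read 0x34 idx=12: raw=0x3C007 flags P=1 W=1 U=1 S=0
  [1] read 0x3C idx=18: raw=0x40007 flags P=1 W=1 U=1 S=0
  [2] read 0x40 idx=27: raw=0x43007 flags P=1 W=1 U=1 S=0
  → PA=0x43840  (3 entries read)
#2 VA=0x481C14333 (w,user):
  [0] read 0x34 idx=18: raw=0x47007 flags P=1 W=1 U=1 S=0
  [1] read 0x47 idx=14: raw=0x4B007 flags P=1 W=1 U=1 S=0
  [2] read 0x4B idx=20: raw=0x4E003 flags P=1 W=1 U=0 S=0
  ⇒ fault: PROTECTION_VIOLATION  — 3 lookups
#3 VA=0x4C1A055E1 (w,user):
  [0] read 0x34 idx=19: raw=0x52007 flags P=1 W=1 U=1 S=0
  [1] read 0x52 idx=13: raw=0x55007 flags P=1 W=1 U=1 S=0
  [2] read 0x55 idx=5: raw=0x59007 flags P=1 W=1 U=1 S=0
  → PA=0x595E1  (3 entries read)
#4 VA=0x3C300B443 (r,kernel):
  [0] read 0x34 idx=15: raw=0x5D007 flags P=1 W=1 U=1 S=0
  [1] read 0x5D idx=24: raw=0x5E007 flags P=1 W=1 U=1 S=0
  [2] read 0x5E idx=11: raw=0x62007 flags P=1 W=1 U=1 S=0
  → PA=0x62443  (3 entries read)
#5 VA=0x121AA7B (r,kernel):
  [0] read 0x34 idx=0: raw=0x66007 flags P=1 W=1 U=1 S=0
  [1] read 0x66 idx=9: raw=0x67007 flags P=1 W=1 U=1 S=0
  [2] read 0x67 idx=26: raw=0x69007 flags P=1 W=1 U=1 S=0
  → PA=0x69A7B  (3 entries read)
#6 VA=0x102C14ACB (r,kernel):
  [0] read 0x34 idx=4: raw=0x6C007 flags P=1 W=1 U=1 S=0
  [1] read 0x6C idx=22: raw=0x6D007 flags P=1 W=1 U=1 S=0
  [2] read 0x6D idx=20: raw=0x71007 flags P=1 W=1 U=1 S=0
  → PA=0x71ACB  (3 entries read)

Access #4 fault: NONE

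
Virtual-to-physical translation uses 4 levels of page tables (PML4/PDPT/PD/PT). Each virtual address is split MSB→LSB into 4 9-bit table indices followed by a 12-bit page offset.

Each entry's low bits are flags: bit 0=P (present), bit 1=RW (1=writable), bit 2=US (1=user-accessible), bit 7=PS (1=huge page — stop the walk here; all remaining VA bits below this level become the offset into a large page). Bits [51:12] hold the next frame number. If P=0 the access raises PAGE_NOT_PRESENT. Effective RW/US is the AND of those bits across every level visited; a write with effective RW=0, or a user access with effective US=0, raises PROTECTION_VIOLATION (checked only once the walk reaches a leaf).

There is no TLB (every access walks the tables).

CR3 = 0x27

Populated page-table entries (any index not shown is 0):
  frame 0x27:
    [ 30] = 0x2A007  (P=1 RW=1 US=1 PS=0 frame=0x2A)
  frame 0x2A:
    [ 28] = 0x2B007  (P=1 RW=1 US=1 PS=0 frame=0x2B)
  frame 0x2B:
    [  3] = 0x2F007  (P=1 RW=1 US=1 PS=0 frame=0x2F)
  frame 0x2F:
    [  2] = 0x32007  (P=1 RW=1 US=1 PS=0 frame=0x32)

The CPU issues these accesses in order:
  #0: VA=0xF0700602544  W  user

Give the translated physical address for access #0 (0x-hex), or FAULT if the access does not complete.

Trace:
#0 VA=0xF0700602544 (w,user):
  lvl0: tbl 0x27, slot 30 ⇒ 0x2A007 (P1/RW1/US1/PS0)
  lvl1: tbl 0x2A, slot 28 ⇒ 0x2B007 (P1/RW1/US1/PS0)
  lvl2: tbl 0x2B, slot 3 ⇒ 0x2F007 (P1/RW1/US1/PS0)
  lvl3: tbl 0x2F, slot 2 ⇒ 0x32007 (P1/RW1/US1/PS0)
  ✓ 0x32544  — 4 lookups

Access #0 PA: 0x32544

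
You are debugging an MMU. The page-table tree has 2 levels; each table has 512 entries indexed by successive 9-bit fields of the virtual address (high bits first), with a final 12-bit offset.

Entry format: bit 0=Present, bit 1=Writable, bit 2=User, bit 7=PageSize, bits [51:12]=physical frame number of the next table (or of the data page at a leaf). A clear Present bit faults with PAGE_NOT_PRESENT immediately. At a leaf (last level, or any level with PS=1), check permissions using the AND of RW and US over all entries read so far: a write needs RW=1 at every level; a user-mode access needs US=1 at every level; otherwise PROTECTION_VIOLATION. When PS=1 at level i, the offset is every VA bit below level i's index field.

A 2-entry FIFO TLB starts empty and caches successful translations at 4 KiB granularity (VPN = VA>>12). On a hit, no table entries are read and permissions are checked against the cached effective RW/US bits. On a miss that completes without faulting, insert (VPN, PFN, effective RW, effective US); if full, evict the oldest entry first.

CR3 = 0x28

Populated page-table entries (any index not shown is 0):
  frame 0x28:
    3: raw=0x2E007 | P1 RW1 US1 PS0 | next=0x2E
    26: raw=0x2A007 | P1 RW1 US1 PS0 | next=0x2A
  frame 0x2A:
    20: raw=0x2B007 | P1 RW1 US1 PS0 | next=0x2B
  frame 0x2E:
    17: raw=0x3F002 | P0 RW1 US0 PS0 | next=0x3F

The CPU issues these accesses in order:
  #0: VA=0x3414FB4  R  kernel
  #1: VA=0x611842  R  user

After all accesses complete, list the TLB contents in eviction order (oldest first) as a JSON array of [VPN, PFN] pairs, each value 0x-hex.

Trace:
#0 VA=0x3414FB4 (r,kernel):
  L0: frame=0x28 idx=26 entry=0x2A007 [P=1 RW=1 US=1 PS=0]
  L1: frame=0x2A idx=20 entry=0x2B007 [P=1 RW=1 US=1 PS=0]
  ⇒ phys 0x2BFB4  [2 reads]
#1 VA=0x611842 (r,user):
  L0: frame=0x28 idx=3 entry=0x2E007 [P=1 RW=1 US=1 PS=0]
  L1: frame=0x2E idx=17 entry=0x3F002 [P=0 RW=1 US=0 PS=0]
  ⇒ fault: PAGE_NOT_PRESENT  — 2 lookups

TLB: [["0x3414", "0x2B"]]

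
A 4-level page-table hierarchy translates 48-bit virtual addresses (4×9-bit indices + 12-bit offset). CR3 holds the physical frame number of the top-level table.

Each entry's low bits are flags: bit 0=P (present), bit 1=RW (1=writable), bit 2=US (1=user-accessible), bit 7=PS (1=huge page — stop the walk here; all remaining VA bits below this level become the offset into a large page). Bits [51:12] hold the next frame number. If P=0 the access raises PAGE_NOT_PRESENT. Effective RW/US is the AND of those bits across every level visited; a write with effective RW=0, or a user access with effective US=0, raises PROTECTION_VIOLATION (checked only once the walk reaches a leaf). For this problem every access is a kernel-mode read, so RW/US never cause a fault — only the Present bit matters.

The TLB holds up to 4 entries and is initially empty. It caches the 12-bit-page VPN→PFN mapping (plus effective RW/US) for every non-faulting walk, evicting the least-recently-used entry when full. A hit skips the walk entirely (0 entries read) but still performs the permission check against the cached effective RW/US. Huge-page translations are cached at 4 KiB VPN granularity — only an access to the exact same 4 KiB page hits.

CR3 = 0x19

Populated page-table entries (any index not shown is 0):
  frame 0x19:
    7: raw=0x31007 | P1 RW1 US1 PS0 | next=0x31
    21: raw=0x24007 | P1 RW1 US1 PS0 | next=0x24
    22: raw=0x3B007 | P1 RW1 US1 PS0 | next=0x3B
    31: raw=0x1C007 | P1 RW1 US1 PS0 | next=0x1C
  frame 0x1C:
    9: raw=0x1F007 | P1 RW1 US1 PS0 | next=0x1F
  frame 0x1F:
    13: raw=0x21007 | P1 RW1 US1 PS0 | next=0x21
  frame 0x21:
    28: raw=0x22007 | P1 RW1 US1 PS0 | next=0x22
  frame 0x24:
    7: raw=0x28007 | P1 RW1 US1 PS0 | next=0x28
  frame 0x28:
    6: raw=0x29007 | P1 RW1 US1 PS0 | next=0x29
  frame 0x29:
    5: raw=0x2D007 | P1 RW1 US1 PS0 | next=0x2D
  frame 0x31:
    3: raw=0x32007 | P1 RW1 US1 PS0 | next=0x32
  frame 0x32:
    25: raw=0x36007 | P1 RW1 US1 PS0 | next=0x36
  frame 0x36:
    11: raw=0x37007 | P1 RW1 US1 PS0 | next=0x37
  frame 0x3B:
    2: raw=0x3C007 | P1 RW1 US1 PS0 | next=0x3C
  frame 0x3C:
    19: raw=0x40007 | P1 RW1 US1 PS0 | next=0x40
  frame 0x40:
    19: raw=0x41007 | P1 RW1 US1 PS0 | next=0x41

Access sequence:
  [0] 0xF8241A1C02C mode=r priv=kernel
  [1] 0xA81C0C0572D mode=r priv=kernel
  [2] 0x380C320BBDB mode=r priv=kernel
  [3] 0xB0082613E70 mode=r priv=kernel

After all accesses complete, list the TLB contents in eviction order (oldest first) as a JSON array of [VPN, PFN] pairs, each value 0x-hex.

Trace:
#0 VA=0xF8241A1C02C (r,kernel):
  lvl0: tbl 0x19, slot 31 ⇒ 0x1C007 (P1/RW1/US1/PS0)
  lvl1: tbl 0x1C, slot 9 ⇒ 0x1F007 (P1/RW1/US1/PS0)
  lvl2: tbl 0x1F, slot 13 ⇒ 0x21007 (P1/RW1/US1/PS0)
  lvl3: tbl 0x21, slot 28 ⇒ 0x22007 (P1/RW1/US1/PS0)
  ✓ 0x2202C  — 4 lookups
#1 VA=0xA81C0C0572D (r,kernel):
  lvl0: tbl 0x19, slot 21 ⇒ 0x24007 (P1/RW1/US1/PS0)
  lvl1: tbl 0x24, slot 7 ⇒ 0x28007 (P1/RW1/US1/PS0)
  lvl2: tbl 0x28, slot 6 ⇒ 0x29007 (P1/RW1/US1/PS0)
  lvl3: tbl 0x29, slot 5 ⇒ 0x2D007 (P1/RW1/US1/PS0)
  ✓ 0x2D72D  — 4 lookups
#2 VA=0x380C320BBDB (r,kernel):
  lvl0: tbl 0x19, slot 7 ⇒ 0x31007 (P1/RW1/US1/PS0)
  lvl1: tbl 0x31, slot 3 ⇒ 0x32007 (P1/RW1/US1/PS0)
  lvl2: tbl 0x32, slot 25 ⇒ 0x36007 (P1/RW1/US1/PS0)
  lvl3: tbl 0x36, slot 11 ⇒ 0x37007 (P1/RW1/US1/PS0)
  ✓ 0x37BDB  — 4 lookups
#3 VA=0xB0082613E70 (r,kernel):
  lvl0: tbl 0x19, slot 22 ⇒ 0x3B007 (P1/RW1/US1/PS0)
  lvl1: tbl 0x3B, slot 2 ⇒ 0x3C007 (P1/RW1/US1/PS0)
  lvl2: tbl 0x3C, slot 19 ⇒ 0x40007 (P1/RW1/US1/PS0)
  lvl3: tbl 0x40, slot 19 ⇒ 0x41007 (P1/RW1/US1/PS0)
  ✓ 0x41E70  — 4 lookups

TLB: [["0xF8241A1C", "0x22"], ["0xA81C0C05", "0x2D"], ["0x380C320B", "0x37"], ["0xB0082613", "0x41"]]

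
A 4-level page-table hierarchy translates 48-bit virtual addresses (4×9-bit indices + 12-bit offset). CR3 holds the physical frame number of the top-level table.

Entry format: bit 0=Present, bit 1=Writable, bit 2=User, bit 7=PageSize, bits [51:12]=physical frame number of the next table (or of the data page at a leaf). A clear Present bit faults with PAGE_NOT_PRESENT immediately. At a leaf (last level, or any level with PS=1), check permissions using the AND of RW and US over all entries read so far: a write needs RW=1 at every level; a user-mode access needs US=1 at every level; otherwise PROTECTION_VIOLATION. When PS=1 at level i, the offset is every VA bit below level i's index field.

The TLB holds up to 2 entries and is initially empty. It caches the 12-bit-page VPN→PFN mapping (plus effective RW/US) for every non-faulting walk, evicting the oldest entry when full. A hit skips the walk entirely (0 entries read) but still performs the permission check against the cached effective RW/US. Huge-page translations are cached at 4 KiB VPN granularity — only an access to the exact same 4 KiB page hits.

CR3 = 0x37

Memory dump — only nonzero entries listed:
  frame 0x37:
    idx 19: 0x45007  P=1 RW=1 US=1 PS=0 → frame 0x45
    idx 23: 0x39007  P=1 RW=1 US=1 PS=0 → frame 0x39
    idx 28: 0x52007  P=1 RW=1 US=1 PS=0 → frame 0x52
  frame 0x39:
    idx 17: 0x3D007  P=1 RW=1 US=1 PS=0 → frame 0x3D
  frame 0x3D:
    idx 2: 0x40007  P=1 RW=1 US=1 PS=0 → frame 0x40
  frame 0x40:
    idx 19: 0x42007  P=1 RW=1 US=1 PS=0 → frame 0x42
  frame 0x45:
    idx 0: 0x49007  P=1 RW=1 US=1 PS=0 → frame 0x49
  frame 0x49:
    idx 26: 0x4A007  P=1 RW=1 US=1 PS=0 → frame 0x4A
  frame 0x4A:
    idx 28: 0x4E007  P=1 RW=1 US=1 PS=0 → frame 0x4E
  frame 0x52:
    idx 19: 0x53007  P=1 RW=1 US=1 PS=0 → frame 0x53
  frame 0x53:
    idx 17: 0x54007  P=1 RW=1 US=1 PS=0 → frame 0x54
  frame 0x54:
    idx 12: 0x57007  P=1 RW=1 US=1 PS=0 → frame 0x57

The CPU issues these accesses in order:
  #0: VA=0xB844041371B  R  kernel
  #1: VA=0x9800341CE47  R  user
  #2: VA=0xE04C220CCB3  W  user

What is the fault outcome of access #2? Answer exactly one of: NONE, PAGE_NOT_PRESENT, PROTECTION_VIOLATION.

Per-access translation:
#0 VA=0xB844041371B (r,kernel):
  L0: frame=0x37 idx=23 entry=0x39007 [P=1 RW=1 US=1 PS=0]
  L1: frame=0x39 idx=17 entry=0x3D007 [P=1 RW=1 US=1 PS=0]
  L2: frame=0x3D idx=2 entry=0x40007 [P=1 RW=1 US=1 PS=0]
  L3: frame=0x40 idx=19 entry=0x42007 [P=1 RW=1 US=1 PS=0]
  ⇒ phys 0x4271B  [4 reads]
#1 VA=0x9800341CE47 (r,user):
  L0: frame=0x37 idx=19 entry=0x45007 [P=1 RW=1 US=1 PS=0]
  L1: frame=0x45 idx=0 entry=0x49007 [P=1 RW=1 US=1 PS=0]
  L2: frame=0x49 idx=26 entry=0x4A007 [P=1 RW=1 US=1 PS=0]
  L3: frame=0x4A idx=28 entry=0x4E007 [P=1 RW=1 US=1 PS=0]
  ⇒ phys 0x4EE47  [4 reads]
#2 VA=0xE04C220CCB3 (w,user):
  L0: frame=0x37 idx=28 entry=0x52007 [P=1 RW=1 US=1 PS=0]
  L1: frame=0x52 idx=19 entry=0x53007 [P=1 RW=1 US=1 PS=0]
  L2: frame=0x53 idx=17 entry=0x54007 [P=1 RW=1 US=1 PS=0]
  L3: frame=0x54 idx=12 entry=0x57007 [P=1 RW=1 US=1 PS=0]
  ⇒ phys 0x57CB3  [4 reads]

Access #2 fault: NONE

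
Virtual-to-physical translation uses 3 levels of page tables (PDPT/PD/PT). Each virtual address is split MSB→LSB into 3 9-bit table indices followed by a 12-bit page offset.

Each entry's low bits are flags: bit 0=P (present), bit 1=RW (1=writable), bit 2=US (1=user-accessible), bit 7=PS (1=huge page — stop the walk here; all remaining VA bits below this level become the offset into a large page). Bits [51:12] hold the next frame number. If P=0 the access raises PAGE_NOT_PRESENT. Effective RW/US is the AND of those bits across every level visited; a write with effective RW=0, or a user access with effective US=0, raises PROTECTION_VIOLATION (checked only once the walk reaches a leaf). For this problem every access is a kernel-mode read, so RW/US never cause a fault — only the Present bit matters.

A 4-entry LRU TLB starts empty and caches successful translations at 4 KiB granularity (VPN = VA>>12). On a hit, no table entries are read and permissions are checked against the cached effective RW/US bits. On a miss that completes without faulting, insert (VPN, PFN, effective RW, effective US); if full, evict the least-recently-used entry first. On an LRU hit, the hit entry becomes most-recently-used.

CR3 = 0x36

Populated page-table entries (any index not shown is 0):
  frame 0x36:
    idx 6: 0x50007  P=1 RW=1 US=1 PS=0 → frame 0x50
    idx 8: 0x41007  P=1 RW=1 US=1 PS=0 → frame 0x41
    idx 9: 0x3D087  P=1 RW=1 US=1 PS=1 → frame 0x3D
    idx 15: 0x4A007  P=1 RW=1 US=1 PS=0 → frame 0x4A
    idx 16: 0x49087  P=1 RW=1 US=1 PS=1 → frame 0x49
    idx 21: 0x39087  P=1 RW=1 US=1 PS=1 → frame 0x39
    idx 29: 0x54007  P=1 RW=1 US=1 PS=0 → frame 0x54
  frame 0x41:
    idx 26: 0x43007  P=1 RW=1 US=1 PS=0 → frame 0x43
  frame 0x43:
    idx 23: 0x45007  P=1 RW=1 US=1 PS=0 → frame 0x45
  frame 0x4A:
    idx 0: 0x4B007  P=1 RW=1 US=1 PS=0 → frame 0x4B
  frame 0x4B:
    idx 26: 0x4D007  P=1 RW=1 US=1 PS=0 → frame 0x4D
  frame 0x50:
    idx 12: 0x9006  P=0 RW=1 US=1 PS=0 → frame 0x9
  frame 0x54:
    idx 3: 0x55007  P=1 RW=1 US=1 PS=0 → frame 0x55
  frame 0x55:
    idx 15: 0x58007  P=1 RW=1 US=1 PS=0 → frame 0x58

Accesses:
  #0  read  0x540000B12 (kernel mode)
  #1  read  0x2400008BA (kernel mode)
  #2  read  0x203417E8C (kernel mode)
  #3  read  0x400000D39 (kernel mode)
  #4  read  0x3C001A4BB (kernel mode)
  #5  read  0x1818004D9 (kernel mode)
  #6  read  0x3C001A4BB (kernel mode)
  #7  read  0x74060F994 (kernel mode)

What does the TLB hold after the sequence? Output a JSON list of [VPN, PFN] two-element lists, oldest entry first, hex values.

Trace:
#0 VA=0x540000B12 (r,kernel):
  lvl0: tbl 0x36, slot 21 ⇒ 0x39087 (P1/RW1/US1/PS1)
  ✓ 0x39B12 (huge @L0)  — 1 lookups
#1 VA=0x2400008BA (r,kernel):
  lvl0: tbl 0x36, slot 9 ⇒ 0x3D087 (P1/RW1/US1/PS1)
  ✓ 0x3D8BA (huge @L0)  — 1 lookups
#2 VA=0x203417E8C (r,kernel):
  lvl0: tbl 0x36, slot 8 ⇒ 0x41007 (P1/RW1/US1/PS0)
  lvl1: tbl 0x41, slot 26 ⇒ 0x43007 (P1/RW1/US1/PS0)
  lvl2: tbl 0x43, slot 23 ⇒ 0x45007 (P1/RW1/US1/PS0)
  ✓ 0x45E8C  — 3 lookups
#3 VA=0x400000D39 (r,kernel):
  lvl0: tbl 0x36, slot 16 ⇒ 0x49087 (P1/RW1/US1/PS1)
  ✓ 0x49D39 (huge @L0)  — 1 lookups
#4 VA=0x3C001A4BB (r,kernel):
  lvl0: tbl 0x36, slot 15 ⇒ 0x4A007 (P1/RW1/US1/PS0)
  lvl1: tbl 0x4A, slot 0 ⇒ 0x4B007 (P1/RW1/US1/PS0)
  lvl2: tbl 0x4B, slot 26 ⇒ 0x4D007 (P1/RW1/US1/PS0)
  ✓ 0x4D4BB  — 3 lookups
#5 VA=0x1818004D9 (r,kernel):
  lvl0: tbl 0x36, slot 6 ⇒ 0x50007 (P1/RW1/US1/PS0)
  lvl1: tbl 0x50, slot 12 ⇒ 0x9006 (P0/RW1/US1/PS0)
  → PAGE_NOT_PRESENT  (2 entries read)
#6 VA=0x3C001A4BB (r,kernel):
  TLB hit vpn=0x3C001A → PA=0x4D4BB
#7 VA=0x74060F994 (r,kernel):
  lvl0: tbl 0x36, slot 29 ⇒ 0x54007 (P1/RW1/US1/PS0)
  lvl1: tbl 0x54, slot 3 ⇒ 0x55007 (P1/RW1/US1/PS0)
  lvl2: tbl 0x55, slot 15 ⇒ 0x58007 (P1/RW1/US1/PS0)
  ✓ 0x58994  — 3 lookups

TLB: [["0x203417", "0x45"], ["0x400000", "0x49"], ["0x3C001A", "0x4D"], ["0x74060F", "0x58"]]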